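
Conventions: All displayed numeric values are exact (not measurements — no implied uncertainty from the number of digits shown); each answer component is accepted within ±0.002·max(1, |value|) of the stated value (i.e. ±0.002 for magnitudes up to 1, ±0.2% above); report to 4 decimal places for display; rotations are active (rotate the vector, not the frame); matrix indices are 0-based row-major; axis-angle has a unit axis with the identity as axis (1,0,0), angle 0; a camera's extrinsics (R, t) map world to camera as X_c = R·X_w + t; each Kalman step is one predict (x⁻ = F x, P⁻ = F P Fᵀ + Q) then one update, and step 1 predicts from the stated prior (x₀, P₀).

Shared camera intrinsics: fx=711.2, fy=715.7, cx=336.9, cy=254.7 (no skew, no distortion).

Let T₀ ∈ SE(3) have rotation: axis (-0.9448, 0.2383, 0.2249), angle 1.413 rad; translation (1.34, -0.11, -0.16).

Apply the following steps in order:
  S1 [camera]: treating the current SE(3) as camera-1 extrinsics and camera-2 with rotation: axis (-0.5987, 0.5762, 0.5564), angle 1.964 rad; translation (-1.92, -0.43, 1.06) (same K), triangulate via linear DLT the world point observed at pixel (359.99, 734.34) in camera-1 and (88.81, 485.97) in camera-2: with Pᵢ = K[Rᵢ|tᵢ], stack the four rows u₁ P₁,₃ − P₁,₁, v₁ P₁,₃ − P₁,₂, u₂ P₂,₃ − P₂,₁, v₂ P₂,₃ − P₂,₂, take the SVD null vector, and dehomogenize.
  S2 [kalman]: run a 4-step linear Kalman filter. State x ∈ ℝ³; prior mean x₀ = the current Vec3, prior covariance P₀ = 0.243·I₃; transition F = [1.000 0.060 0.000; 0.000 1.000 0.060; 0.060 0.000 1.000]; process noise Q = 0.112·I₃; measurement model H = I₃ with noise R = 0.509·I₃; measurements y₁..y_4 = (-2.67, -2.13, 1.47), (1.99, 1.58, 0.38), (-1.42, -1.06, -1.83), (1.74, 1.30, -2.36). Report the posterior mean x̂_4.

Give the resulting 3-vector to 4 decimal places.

after S1 (triangulate): (-1.9305, -0.9325, 1.5958)
after S2 (kf_track): (0.0023, 0.1827, -0.9127)

result = (0.0023, 0.1827, -0.9127)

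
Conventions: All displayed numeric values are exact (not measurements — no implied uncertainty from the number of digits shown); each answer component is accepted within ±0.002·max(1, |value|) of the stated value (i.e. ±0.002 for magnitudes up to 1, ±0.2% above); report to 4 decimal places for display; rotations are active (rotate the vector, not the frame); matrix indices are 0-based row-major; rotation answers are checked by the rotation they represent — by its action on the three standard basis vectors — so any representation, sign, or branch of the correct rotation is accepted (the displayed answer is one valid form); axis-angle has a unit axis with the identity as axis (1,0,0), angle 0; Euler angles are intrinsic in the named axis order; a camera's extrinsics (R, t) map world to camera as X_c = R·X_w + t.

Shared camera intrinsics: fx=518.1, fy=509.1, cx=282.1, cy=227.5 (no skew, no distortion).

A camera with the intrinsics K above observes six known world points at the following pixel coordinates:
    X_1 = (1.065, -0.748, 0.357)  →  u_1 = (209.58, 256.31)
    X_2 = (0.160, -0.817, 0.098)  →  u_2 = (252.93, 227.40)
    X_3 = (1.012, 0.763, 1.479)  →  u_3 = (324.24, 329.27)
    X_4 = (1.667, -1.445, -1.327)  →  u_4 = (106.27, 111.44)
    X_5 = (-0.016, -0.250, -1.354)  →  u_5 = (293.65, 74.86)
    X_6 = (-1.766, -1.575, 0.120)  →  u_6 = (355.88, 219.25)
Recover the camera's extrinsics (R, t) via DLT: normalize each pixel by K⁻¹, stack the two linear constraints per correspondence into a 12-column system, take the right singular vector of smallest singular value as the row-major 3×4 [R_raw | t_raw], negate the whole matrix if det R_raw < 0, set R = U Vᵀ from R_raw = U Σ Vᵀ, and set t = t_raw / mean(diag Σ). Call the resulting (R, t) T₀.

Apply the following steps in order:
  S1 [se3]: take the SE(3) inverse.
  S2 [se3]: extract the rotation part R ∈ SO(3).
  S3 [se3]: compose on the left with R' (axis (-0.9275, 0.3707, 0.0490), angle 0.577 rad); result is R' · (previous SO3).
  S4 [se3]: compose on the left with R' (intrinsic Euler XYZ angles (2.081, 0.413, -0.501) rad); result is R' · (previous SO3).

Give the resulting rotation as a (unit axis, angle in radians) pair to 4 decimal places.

source (pnp_recover): camera pose = R=[-0.6457 0.7555 0.1104; 0.0687 -0.0865 0.9939; 0.7605 0.6494 0.0039], t=(0.4400, -0.1800, 5.1999)
after S1 (invert_se3): R=[-0.6457 0.0687 0.7605; 0.7555 -0.0865 0.6494; 0.1104 0.9939 0.0039], t=(-3.6579, -3.7246, 0.1098)
after S2 (rot_of_se3): [-0.6457 0.0687 0.7605; 0.7555 -0.0865 0.6494; 0.1104 0.9939 0.0039]
after S3 (compose_so3): [-0.6718 0.2680 0.6905; 0.7249 0.4294 0.5387; -0.1522 0.8625 -0.4827]
after S4 (compose_so3): [-0.2819 0.7503 0.5980; -0.4309 -0.6559 0.6198; 0.8572 -0.0829 0.5082]

rotation (axis_angle) = ((-0.5024, -0.1854, -0.8445), 2.3671)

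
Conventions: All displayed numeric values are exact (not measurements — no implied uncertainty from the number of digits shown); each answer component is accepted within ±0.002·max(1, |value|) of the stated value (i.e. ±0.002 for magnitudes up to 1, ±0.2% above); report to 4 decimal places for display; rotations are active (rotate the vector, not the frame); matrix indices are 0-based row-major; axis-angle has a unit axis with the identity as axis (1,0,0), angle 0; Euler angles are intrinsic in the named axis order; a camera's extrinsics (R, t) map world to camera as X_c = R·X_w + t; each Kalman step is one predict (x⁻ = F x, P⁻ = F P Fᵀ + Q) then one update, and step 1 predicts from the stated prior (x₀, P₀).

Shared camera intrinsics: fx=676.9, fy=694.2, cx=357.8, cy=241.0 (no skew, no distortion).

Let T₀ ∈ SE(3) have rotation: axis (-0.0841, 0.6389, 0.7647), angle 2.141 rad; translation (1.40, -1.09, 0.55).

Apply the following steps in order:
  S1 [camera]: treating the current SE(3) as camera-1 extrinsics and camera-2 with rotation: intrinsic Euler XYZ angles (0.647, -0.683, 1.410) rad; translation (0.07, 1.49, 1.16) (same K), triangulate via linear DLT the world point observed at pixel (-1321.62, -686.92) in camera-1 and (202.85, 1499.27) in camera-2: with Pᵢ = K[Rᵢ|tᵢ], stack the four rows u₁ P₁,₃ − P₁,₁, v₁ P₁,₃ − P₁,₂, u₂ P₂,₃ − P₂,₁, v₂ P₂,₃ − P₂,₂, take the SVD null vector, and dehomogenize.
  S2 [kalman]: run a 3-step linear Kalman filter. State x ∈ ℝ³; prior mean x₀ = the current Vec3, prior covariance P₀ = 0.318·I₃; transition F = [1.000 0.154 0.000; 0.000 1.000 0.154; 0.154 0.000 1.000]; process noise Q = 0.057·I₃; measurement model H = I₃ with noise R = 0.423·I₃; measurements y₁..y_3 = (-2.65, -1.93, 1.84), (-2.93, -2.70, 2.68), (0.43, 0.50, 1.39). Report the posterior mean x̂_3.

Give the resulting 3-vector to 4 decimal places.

result = (-0.7941, -0.4383, 1.3028)

after S1 (triangulate): (1.6935, 1.0163, -0.1299)
after S2 (kf_track): (-0.7941, -0.4383, 1.3028)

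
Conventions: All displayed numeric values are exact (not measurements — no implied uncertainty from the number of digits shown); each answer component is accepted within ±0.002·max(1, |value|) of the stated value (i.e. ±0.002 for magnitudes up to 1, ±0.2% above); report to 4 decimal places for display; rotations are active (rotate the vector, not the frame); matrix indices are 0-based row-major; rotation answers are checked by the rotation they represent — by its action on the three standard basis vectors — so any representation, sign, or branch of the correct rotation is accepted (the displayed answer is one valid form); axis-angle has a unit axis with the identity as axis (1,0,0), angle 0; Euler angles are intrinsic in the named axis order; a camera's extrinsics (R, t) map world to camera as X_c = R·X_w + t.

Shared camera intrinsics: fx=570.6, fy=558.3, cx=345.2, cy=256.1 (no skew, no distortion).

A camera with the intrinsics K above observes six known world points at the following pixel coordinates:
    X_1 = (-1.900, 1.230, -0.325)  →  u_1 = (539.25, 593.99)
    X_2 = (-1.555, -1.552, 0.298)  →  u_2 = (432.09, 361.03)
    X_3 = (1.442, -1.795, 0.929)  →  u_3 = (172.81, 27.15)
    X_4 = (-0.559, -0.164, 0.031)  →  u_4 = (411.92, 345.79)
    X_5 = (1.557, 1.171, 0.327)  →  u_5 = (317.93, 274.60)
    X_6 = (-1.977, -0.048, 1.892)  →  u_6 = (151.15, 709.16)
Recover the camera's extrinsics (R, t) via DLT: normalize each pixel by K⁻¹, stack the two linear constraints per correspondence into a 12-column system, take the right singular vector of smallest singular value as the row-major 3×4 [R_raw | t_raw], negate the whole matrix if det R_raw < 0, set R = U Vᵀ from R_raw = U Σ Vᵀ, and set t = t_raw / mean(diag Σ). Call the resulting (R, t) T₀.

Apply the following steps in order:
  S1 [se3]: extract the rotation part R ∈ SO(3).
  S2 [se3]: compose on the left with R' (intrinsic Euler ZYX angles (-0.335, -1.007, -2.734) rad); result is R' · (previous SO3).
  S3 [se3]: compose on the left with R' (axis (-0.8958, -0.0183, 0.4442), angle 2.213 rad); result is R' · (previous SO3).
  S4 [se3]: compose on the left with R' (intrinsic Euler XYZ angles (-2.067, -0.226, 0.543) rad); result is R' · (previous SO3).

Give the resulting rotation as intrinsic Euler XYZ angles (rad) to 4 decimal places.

rotation (euler_xyz) = (-1.4745, 0.3535, -0.6563)

source (pnp_recover): camera pose = R=[-0.2876 0.1148 -0.9508; -0.6658 0.6897 0.2846; 0.6885 0.7149 -0.1219], t=(0.3300, 0.3400, 4.2900)
after S1 (rot_of_se3): [-0.2876 0.1148 -0.9508; -0.6658 0.6897 0.2846; 0.6885 0.7149 -0.1219]
after S2 (compose_so3): [0.4394 0.6851 -0.5810; 0.7832 -0.6089 -0.1256; -0.4398 -0.3998 -0.8042]
after S3 (compose_so3): [0.3288 0.9294 0.1674; -0.6107 0.3445 -0.7130; -0.7203 0.1322 0.6809]
after S4 (compose_so3): [0.7433 0.5724 0.3461; -0.3316 -0.1340 0.9338; 0.5810 -0.8089 0.0902]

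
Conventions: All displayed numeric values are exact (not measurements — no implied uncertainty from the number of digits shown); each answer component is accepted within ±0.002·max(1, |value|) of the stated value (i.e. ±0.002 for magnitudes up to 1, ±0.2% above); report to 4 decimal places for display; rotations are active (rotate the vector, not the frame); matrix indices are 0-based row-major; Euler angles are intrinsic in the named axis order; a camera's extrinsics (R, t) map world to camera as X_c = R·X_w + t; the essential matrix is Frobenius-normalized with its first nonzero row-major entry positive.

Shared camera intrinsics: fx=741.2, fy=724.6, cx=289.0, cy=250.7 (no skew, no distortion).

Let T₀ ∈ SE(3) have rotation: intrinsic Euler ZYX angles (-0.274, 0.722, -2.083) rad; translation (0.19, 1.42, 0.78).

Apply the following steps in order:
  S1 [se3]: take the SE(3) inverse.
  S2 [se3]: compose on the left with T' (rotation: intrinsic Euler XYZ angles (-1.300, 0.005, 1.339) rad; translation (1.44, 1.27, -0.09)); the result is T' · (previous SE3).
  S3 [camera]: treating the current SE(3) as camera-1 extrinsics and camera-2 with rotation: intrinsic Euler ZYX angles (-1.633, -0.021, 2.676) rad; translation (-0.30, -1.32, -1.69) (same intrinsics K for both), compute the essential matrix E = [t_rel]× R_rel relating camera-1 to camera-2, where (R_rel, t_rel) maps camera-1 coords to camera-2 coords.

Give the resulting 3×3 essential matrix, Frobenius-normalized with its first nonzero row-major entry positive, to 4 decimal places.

after S1 (invert_se3): R=[0.7225 -0.2031 -0.6609; -0.6872 -0.3159 -0.6542; -0.0760 0.9268 -0.3678], t=(0.6666, 1.0895, -1.0147)
after S2 (compose_se3): R=[0.8344 0.2655 0.4830; 0.0687 0.8195 -0.5690; -0.5469 0.5079 0.6655], t=(0.5277, 0.5371, -1.2265)
after S3 (essential): [0.5397 0.0537 -0.4159; -0.2913 -0.4857 -0.4209; -0.1241 0.0180 0.1384]

matrix = [0.5397 0.0537 -0.4159; -0.2913 -0.4857 -0.4209; -0.1241 0.0180 0.1384]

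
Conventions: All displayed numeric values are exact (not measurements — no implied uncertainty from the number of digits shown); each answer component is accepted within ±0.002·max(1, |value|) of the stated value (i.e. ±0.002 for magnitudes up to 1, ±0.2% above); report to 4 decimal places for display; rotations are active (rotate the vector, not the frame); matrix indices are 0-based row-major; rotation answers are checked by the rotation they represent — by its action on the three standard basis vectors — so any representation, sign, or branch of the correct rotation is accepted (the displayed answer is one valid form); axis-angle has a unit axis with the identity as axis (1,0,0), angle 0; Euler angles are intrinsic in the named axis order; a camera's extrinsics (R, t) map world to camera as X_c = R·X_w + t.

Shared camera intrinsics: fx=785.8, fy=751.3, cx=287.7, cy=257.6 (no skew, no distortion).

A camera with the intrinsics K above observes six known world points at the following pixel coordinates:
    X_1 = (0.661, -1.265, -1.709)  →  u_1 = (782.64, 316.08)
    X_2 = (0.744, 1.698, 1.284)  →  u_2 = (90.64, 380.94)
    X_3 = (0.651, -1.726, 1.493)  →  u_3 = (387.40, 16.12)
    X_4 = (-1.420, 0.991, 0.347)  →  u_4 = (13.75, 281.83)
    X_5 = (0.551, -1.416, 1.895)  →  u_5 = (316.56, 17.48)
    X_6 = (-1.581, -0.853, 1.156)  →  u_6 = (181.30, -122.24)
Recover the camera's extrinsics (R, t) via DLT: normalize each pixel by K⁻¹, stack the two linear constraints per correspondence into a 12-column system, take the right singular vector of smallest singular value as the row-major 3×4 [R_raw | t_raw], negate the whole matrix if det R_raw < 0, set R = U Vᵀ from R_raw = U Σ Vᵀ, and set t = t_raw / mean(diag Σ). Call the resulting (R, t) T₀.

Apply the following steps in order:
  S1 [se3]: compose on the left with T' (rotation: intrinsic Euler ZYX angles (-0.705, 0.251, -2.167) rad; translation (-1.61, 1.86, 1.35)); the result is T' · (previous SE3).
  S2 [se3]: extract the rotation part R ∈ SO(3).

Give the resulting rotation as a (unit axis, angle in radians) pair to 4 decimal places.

rotation (axis_angle) = ((-0.6833, 0.4408, 0.5820), 1.5974)

source (pnp_recover): camera pose = R=[0.3738 -0.6617 -0.6500; 0.3646 0.7492 -0.5530; 0.8529 -0.0302 0.5213], t=(0.3001, 0.0700, 4.2500)
after S1 (compose_se3): R=[0.4528 -0.8910 0.0324; 0.2726 0.1729 0.9465; -0.8489 -0.4197 0.3212], t=(0.4025, 4.7135, -1.0923)
after S2 (rot_of_se3): [0.4528 -0.8910 0.0324; 0.2726 0.1729 0.9465; -0.8489 -0.4197 0.3212]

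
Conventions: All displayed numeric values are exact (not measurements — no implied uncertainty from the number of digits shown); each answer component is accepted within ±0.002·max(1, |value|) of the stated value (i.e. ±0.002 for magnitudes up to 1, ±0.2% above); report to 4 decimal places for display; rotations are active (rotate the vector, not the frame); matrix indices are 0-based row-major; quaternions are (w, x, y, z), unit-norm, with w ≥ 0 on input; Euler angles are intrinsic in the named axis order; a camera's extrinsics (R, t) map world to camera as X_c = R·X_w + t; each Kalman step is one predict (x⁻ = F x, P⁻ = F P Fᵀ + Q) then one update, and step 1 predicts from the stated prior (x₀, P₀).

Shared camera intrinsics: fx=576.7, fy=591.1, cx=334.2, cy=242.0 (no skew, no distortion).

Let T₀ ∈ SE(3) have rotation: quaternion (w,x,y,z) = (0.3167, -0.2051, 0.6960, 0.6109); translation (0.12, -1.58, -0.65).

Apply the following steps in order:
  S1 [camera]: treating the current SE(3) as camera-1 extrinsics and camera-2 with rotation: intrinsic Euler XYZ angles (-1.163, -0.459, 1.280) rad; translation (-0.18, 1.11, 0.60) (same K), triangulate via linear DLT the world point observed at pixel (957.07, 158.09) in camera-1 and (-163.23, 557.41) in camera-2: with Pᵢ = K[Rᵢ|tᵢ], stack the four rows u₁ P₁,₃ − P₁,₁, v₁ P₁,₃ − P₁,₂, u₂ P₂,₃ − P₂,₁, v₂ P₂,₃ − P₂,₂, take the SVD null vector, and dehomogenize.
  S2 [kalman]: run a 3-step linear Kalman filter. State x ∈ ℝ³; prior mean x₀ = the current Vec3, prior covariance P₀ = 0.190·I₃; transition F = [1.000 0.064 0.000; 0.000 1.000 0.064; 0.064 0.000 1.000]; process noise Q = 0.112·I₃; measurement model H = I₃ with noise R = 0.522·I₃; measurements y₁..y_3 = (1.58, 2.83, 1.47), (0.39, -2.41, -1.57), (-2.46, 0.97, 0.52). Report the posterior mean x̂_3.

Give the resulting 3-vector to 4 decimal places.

result = (-1.0197, 0.4483, 0.3416)

after S1 (triangulate): (-1.8189, 0.7841, 1.5062)
after S2 (kf_track): (-1.0197, 0.4483, 0.3416)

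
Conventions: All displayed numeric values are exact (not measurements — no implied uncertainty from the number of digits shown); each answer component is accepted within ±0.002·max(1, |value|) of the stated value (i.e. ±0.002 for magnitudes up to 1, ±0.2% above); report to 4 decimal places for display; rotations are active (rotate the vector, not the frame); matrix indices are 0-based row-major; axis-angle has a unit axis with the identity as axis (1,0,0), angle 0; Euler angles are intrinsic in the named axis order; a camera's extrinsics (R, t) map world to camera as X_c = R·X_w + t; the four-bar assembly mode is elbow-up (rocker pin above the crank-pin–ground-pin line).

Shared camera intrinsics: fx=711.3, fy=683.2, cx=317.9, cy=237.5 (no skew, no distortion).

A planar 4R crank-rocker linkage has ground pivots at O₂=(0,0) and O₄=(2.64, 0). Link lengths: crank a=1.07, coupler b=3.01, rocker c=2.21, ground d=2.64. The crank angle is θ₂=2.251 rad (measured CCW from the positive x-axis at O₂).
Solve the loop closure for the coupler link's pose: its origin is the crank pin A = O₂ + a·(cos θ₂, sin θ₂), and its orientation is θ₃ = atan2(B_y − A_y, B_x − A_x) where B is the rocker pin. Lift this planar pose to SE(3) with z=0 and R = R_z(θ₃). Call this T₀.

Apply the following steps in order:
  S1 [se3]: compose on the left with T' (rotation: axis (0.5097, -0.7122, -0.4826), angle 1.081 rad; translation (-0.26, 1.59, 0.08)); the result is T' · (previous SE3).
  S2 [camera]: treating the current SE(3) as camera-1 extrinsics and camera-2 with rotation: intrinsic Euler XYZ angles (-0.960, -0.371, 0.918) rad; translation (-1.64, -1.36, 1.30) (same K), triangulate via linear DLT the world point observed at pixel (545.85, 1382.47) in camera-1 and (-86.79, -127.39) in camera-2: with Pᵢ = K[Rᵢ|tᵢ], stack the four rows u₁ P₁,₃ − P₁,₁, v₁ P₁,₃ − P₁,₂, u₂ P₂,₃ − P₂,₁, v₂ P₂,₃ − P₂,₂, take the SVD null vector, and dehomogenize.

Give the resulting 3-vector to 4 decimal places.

source (fourbar_fk): coupler pose = R=[0.9025 -0.4306 0.0000; 0.4306 0.9025 0.0000; 0.0000 0.0000 1.0000], t=(-0.6730, 0.8319, 0.0000)
after S1 (compose_se3): R=[0.6494 -0.0510 -0.7587; -0.2396 0.9332 -0.2678; 0.7217 0.3557 0.5938], t=(-0.4749, 2.6208, 0.2703)
after S2 (triangulate): (1.3163, -0.4943, 0.0742)

result = (1.3163, -0.4943, 0.0742)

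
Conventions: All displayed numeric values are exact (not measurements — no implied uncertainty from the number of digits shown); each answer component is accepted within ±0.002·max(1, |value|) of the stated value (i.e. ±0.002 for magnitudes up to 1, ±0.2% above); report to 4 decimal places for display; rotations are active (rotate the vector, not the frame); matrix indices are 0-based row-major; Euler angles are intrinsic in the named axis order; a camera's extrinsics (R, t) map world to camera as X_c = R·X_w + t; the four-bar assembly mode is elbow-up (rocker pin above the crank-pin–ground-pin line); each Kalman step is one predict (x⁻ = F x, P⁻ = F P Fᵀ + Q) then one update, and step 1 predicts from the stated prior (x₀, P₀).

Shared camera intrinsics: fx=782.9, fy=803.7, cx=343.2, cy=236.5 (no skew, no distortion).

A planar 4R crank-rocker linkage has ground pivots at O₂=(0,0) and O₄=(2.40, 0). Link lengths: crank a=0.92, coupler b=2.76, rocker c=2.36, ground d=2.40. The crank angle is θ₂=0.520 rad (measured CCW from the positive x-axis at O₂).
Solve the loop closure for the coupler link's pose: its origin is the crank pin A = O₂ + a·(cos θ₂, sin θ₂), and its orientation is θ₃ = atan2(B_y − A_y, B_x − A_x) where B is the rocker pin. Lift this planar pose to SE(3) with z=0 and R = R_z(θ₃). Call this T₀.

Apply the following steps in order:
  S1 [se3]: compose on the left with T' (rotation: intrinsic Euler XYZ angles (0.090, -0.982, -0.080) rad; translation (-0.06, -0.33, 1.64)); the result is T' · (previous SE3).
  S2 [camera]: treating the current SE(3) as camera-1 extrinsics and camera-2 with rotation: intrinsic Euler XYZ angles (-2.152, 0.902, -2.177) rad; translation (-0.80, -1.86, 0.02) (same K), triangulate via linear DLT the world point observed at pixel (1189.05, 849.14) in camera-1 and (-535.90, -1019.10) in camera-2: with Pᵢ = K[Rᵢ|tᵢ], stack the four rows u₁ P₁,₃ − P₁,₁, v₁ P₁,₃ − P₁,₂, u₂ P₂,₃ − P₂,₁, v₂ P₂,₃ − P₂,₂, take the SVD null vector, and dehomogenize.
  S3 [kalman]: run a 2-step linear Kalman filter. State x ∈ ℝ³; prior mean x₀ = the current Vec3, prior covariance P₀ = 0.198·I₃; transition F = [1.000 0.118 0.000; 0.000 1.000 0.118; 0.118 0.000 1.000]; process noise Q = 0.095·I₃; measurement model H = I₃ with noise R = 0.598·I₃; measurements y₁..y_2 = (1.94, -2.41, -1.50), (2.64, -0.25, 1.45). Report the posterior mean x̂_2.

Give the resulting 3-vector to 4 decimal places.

source (fourbar_fk): coupler pose = R=[0.7380 -0.6748 0.0000; 0.6748 0.7380 0.0000; 0.0000 0.0000 1.0000], t=(0.7984, 0.4571, 0.0000)
after S1 (compose_se3): R=[0.4385 -0.3408 -0.8316; 0.5521 0.8323 -0.0499; 0.7091 -0.4373 0.5531], t=(0.4023, -0.0019, 2.3646)
after S2 (triangulate): (0.5452, 0.9170, -1.5466)
after S3 (kf_track): (1.6122, -0.2785, -0.4114)

result = (1.6122, -0.2785, -0.4114)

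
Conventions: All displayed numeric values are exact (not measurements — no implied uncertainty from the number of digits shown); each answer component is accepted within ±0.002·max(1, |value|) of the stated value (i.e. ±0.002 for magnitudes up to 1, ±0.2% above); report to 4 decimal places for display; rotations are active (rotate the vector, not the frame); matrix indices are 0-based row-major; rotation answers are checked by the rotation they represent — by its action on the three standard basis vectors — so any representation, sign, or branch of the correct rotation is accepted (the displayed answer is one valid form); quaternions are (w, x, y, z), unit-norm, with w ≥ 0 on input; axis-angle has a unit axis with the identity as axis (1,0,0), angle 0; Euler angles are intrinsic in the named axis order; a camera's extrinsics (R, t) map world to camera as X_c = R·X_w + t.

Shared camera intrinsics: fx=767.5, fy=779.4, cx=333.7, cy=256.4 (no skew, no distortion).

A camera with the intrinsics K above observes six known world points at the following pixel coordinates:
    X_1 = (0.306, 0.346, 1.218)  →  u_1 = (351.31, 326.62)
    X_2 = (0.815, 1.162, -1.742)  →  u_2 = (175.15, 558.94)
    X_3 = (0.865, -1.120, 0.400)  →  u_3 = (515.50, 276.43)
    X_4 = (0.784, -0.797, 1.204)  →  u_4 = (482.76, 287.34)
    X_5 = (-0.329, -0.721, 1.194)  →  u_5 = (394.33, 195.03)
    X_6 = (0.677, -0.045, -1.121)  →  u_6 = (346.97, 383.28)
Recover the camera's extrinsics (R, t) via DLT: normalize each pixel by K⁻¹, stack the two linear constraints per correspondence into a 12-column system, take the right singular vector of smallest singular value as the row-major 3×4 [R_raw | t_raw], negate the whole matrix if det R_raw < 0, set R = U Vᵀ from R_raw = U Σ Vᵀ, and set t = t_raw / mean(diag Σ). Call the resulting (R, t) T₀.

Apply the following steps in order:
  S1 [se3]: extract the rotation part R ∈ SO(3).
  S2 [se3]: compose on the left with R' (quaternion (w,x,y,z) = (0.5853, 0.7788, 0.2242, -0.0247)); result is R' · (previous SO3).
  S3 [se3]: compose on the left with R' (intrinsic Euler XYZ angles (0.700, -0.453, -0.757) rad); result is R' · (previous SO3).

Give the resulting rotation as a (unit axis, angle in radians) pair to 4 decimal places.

source (pnp_recover): camera pose = R=[0.6276 -0.7349 0.2571; 0.7662 0.6415 -0.0368; -0.1379 0.2201 0.9657], t=(-0.0900, 0.2200, 5.8001)
after S1 (rot_of_se3): [0.6276 -0.7349 0.2571; 0.7662 0.6415 -0.0368; -0.1379 0.2201 0.9657]
after S2 (compose_so3): [0.8226 -0.3682 0.4333; 0.1641 -0.5759 -0.8009; 0.5445 0.7299 -0.4133]
after S3 (compose_so3): [0.4006 -0.9157 -0.0304; -0.8566 -0.3626 -0.3672; 0.3252 0.1731 -0.9296]

rotation (axis_angle) = ((0.8318, -0.5475, 0.0911), 2.8108)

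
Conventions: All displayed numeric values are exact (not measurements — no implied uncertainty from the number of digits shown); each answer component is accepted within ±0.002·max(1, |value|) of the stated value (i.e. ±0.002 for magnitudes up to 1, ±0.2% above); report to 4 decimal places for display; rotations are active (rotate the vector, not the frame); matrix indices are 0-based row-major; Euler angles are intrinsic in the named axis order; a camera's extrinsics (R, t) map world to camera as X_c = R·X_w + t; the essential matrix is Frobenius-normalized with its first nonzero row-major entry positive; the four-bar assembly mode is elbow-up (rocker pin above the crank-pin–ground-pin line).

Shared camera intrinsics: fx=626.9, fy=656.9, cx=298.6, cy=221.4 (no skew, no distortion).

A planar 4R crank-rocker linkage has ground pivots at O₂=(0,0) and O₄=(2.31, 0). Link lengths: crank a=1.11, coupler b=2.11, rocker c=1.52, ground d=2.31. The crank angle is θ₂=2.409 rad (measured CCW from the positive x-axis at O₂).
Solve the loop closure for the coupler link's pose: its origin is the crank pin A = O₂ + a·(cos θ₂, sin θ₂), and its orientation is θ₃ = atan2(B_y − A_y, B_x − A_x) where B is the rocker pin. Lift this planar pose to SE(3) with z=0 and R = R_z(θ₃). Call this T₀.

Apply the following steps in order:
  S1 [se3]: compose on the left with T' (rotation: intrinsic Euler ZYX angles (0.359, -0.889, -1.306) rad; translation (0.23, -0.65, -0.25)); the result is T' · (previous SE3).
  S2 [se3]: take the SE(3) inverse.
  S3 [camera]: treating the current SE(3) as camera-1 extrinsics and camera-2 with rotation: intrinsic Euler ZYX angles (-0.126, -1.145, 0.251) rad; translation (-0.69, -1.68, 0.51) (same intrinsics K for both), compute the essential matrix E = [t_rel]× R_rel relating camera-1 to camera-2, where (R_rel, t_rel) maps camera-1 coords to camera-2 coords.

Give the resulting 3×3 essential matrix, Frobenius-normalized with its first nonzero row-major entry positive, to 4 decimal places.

matrix = [0.6220 0.1621 -0.1919; 0.2181 0.0185 -0.0578; 0.1975 -0.6678 0.1175]

source (fourbar_fk): coupler pose = R=[0.9860 -0.1669 0.0000; 0.1669 0.9860 0.0000; 0.0000 0.0000 1.0000], t=(-0.8252, 0.7424, 0.0000)
after S1 (compose_se3): R=[0.6835 0.5027 -0.5293; 0.3031 0.4642 0.8322; 0.6641 -0.7293 0.1649], t=(0.1957, -0.4554, -1.3423)
after S2 (invert_se3): R=[0.6835 0.3031 0.6641; 0.5027 0.4642 -0.7293; -0.5293 0.8322 0.1649], t=(0.8956, -0.8658, 0.7039)
after S3 (essential): [0.6220 0.1621 -0.1919; 0.2181 0.0185 -0.0578; 0.1975 -0.6678 0.1175]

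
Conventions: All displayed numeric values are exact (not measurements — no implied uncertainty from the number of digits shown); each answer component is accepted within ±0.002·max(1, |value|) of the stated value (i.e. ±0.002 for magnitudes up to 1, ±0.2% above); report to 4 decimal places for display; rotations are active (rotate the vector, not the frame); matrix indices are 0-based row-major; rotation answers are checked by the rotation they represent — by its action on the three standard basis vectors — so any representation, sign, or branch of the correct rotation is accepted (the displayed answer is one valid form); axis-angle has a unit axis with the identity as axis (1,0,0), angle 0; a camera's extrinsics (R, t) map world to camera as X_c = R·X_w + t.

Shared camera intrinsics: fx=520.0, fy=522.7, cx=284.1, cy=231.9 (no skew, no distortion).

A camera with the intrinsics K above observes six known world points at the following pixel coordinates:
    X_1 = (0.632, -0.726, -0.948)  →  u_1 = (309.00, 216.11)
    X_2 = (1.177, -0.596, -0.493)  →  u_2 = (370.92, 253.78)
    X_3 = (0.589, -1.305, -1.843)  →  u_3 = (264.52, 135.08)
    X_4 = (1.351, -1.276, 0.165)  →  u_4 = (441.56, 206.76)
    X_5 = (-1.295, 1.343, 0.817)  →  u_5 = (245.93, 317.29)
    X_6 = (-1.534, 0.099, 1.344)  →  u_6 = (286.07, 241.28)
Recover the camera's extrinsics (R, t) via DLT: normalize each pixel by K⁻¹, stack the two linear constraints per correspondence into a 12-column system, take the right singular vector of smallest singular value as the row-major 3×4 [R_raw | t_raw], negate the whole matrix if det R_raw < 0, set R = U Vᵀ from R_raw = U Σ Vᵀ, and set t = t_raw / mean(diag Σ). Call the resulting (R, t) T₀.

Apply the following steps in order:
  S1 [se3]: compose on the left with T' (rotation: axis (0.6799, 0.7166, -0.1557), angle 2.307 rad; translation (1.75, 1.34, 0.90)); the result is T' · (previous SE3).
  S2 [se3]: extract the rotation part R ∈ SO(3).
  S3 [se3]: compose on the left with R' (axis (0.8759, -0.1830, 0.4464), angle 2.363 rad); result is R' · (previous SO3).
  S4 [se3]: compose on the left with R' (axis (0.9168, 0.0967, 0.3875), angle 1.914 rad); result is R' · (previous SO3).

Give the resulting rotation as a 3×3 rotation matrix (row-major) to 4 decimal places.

source (pnp_recover): camera pose = R=[0.6653 -0.3494 0.6598; 0.3531 0.9259 0.1343; -0.6578 0.1436 0.7394], t=(0.2000, 0.4200, 6.4105)
after S1 (compose_se3): R=[0.1627 0.8763 0.4534; 0.9851 -0.1704 -0.0241; 0.0561 0.4506 -0.8910], t=(4.4304, -2.8669, -3.1532)
after S2 (rot_of_se3): [0.1627 0.8763 0.4534; 0.9851 -0.1704 -0.0241; 0.0561 0.4506 -0.8910]
after S3 (compose_so3): [-0.4510 0.8710 -0.1950; -0.6808 -0.1944 0.7062; 0.5772 0.4512 0.6806]
after S4 (compose_so3): [0.1395 0.9885 0.0577; -0.4668 0.1171 -0.8766; -0.8733 0.0954 0.4778]

rotation (matrix) = ((0.1395, 0.9885, 0.0577), (-0.4668, 0.1171, -0.8766), (-0.8733, 0.0954, 0.4778))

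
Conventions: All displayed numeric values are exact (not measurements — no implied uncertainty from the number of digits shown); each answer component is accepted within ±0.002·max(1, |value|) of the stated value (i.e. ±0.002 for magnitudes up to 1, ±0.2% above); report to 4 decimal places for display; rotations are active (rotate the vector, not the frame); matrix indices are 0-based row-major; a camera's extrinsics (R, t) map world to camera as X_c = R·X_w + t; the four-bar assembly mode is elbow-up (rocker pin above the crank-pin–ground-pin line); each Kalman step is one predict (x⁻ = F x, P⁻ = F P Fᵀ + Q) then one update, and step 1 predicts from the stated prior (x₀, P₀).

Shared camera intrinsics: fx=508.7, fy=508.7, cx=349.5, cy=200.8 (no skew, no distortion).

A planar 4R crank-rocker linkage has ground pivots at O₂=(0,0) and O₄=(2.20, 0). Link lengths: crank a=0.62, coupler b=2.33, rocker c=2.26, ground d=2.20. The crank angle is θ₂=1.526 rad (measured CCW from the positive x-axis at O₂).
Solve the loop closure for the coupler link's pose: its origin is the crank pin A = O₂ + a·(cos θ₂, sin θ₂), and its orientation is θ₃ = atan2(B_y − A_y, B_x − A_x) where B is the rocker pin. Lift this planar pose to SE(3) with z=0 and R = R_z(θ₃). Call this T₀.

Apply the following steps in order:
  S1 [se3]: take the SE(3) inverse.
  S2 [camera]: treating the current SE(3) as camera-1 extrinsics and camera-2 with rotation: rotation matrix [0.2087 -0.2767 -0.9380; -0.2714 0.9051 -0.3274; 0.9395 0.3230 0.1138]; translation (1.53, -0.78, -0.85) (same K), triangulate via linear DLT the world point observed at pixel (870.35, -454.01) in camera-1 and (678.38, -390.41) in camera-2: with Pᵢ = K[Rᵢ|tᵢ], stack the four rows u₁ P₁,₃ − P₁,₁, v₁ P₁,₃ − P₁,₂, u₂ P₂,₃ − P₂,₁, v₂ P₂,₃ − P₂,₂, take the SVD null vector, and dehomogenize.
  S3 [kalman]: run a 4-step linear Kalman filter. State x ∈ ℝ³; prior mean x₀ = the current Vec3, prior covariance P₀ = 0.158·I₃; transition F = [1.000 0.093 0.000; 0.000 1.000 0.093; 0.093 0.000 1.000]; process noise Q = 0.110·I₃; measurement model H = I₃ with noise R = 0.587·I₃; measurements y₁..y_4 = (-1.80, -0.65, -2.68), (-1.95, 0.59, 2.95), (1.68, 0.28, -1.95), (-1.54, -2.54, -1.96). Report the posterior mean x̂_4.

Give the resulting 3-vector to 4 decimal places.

result = (-0.3398, -0.7981, -0.7566)

source (fourbar_fk): coupler pose = R=[0.7305 -0.6829 0.0000; 0.6829 0.7305 0.0000; 0.0000 0.0000 1.0000], t=(0.0278, 0.6194, 0.0000)
after S1 (invert_se3): R=[0.7305 0.6829 0.0000; -0.6829 0.7305 0.0000; 0.0000 0.0000 1.0000], t=(-0.4433, -0.4335, 0.0000)
after S2 (triangulate): (1.8915, 0.3432, 1.1455)
after S3 (kf_track): (-0.3398, -0.7981, -0.7566)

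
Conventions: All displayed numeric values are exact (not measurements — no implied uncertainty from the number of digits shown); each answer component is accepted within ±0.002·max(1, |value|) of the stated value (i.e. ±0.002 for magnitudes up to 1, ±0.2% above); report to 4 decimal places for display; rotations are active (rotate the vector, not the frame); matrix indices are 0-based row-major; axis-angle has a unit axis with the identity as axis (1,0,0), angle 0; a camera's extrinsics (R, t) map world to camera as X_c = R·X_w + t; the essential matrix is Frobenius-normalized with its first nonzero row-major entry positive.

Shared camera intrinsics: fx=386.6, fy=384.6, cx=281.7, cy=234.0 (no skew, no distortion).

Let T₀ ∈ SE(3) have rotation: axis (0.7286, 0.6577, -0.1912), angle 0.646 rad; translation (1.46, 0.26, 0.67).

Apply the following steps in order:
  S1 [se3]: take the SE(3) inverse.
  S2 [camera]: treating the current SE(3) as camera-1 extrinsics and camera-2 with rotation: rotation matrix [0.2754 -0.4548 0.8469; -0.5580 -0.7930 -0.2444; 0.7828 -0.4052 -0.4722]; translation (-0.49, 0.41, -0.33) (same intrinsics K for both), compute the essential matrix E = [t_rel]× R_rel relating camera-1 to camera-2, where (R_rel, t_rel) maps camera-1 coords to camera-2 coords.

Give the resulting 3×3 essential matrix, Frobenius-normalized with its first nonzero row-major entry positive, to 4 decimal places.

after S1 (invert_se3): R=[0.9055 -0.0185 -0.4240; 0.2117 0.8857 0.4133; 0.3679 -0.4640 0.8059], t=(-1.0331, -0.8162, -0.9564)
after S2 (essential): [0.4202 -0.4975 0.0455; 0.2789 -0.1072 -0.2668; 0.1642 0.2473 -0.5704]

matrix = [0.4202 -0.4975 0.0455; 0.2789 -0.1072 -0.2668; 0.1642 0.2473 -0.5704]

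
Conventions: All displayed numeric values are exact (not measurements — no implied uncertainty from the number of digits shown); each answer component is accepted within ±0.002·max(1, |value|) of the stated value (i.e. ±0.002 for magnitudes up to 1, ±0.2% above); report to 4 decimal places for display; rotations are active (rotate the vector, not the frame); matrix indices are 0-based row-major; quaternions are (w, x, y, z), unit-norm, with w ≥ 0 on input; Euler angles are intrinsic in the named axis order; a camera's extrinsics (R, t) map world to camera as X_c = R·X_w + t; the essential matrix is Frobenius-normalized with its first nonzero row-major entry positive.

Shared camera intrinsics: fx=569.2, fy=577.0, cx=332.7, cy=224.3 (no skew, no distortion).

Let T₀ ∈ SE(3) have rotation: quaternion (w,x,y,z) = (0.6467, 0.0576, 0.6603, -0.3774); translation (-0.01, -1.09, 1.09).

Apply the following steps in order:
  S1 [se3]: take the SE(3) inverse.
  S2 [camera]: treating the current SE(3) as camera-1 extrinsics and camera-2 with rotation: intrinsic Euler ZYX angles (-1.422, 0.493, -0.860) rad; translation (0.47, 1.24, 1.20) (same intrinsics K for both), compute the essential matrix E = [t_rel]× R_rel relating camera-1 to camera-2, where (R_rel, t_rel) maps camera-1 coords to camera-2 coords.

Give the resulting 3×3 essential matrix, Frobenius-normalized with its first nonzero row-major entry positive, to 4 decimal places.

matrix = [0.1066 0.0803 -0.6706; 0.6241 -0.2817 0.1039; -0.1620 0.0385 0.1587]

after S1 (invert_se3): R=[-0.1569 -0.4121 -0.8975; 0.5642 0.7085 -0.4239; 0.8106 -0.5729 0.1213], t=(0.5276, 1.2400, -0.7486)
after S2 (essential): [0.1066 0.0803 -0.6706; 0.6241 -0.2817 0.1039; -0.1620 0.0385 0.1587]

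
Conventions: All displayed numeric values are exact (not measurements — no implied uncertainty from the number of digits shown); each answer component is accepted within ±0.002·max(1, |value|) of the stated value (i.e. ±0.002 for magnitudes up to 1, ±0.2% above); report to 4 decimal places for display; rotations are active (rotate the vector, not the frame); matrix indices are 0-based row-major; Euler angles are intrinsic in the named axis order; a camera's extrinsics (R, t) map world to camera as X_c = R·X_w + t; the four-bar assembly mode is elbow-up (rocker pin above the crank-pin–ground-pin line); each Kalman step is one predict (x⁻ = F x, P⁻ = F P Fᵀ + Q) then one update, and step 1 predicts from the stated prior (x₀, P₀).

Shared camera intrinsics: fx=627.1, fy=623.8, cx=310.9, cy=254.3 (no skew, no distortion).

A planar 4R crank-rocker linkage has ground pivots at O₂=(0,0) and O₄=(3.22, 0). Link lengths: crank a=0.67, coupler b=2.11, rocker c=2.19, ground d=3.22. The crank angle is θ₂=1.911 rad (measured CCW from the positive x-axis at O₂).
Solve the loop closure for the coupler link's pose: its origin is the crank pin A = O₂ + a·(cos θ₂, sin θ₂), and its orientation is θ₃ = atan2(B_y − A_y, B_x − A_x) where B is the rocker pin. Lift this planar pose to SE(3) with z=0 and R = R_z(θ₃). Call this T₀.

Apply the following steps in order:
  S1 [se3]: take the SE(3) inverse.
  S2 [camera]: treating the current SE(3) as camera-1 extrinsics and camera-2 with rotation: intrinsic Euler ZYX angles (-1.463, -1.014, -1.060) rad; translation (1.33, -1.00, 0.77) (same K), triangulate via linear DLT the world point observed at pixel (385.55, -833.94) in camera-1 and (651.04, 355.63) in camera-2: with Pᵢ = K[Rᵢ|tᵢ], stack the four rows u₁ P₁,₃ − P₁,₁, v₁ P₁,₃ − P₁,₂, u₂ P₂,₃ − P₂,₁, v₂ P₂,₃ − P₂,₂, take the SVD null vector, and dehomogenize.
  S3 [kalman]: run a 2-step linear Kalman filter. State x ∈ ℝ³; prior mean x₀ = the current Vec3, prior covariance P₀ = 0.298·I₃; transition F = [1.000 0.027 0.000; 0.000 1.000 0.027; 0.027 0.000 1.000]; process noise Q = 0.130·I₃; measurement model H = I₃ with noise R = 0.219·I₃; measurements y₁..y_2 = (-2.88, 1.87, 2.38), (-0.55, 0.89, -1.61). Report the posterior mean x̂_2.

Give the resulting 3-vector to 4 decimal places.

result = (-0.9737, 0.7713, 0.0449)

source (fourbar_fk): coupler pose = R=[0.8998 -0.4363 0.0000; 0.4363 0.8998 0.0000; 0.0000 0.0000 1.0000], t=(-0.2236, 0.6316, 0.0000)
after S1 (invert_se3): R=[0.8998 0.4363 0.0000; -0.4363 0.8998 0.0000; 0.0000 0.0000 1.0000], t=(-0.0744, -0.6659, 0.0000)
after S2 (triangulate): (1.2308, -1.9109, 1.6751)
after S3 (kf_track): (-0.9737, 0.7713, 0.0449)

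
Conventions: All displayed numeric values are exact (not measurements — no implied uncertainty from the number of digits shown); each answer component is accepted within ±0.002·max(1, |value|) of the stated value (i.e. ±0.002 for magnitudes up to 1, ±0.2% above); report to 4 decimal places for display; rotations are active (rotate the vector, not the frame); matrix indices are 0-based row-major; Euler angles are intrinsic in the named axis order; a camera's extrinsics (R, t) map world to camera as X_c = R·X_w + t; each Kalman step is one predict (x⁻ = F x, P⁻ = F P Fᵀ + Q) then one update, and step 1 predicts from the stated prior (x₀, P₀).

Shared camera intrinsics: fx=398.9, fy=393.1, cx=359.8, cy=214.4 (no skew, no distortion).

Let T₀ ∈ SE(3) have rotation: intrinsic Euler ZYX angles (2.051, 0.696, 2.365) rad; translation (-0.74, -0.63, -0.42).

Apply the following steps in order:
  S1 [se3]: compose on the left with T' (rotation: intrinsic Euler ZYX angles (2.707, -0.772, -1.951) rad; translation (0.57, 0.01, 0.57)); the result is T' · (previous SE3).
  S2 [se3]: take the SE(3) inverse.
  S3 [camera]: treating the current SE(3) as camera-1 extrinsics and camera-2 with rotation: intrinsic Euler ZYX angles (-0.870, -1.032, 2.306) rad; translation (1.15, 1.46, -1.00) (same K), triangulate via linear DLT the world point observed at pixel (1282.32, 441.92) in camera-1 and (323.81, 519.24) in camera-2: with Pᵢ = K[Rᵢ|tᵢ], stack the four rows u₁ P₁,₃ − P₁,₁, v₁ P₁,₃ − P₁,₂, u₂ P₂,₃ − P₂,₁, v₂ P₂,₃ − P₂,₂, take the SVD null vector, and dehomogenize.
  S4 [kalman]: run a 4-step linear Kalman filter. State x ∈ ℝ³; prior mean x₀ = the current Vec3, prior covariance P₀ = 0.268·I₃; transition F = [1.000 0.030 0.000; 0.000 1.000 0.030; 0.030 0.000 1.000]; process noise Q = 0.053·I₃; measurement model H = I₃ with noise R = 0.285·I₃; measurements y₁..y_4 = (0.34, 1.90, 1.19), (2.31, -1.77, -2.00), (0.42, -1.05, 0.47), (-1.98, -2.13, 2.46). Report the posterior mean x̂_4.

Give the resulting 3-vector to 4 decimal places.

result = (0.0016, -0.8801, 0.8051)

after S1 (compose_se3): R=[0.3381 -0.9268 -0.1634; 0.7779 0.1775 0.6028; -0.5297 -0.3309 0.7810], t=(1.5855, -0.2892, 0.5846)
after S2 (invert_se3): R=[0.3381 0.7779 -0.5297; -0.9268 0.1775 -0.3309; -0.1634 0.6028 0.7810], t=(-0.0014, 1.7142, -0.0232)
after S3 (triangulate): (1.6588, 1.9501, 0.0165)
after S4 (kf_track): (0.0016, -0.8801, 0.8051)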